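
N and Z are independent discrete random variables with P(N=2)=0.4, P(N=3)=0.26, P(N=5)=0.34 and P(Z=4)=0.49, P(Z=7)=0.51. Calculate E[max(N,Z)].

E[max(N,Z)] = Σ_n Σ_z max(n,z) · P(N=n)P(Z=z)
 = 4·0.196 + 7·0.204 + 4·0.1274 + 7·0.1326 + 5·0.1666 + 7·0.1734
 = 0.784 + 1.428 + 0.5096 + 0.9282 + 0.833 + 1.2138
 = 5.6966

5.6966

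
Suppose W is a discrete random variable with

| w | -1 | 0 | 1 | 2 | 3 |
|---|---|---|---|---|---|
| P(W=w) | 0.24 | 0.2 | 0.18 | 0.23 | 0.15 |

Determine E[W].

0.85

E[W] = Σ w·P(W=w)
 = (-1)·0.24 + 0·0.2 + 1·0.18 + 2·0.23 + 3·0.15
 = (-0.24) + 0 + 0.18 + 0.46 + 0.45
 = 0.85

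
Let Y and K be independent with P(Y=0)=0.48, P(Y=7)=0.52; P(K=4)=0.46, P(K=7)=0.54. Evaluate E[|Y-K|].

E[|Y-K|] = Σ_y Σ_k |y-k| · P(Y=y)P(K=k)
 = 4·0.2208 + 7·0.2592 + 3·0.2392 + 0·0.2808
 = 0.8832 + 1.8144 + 0.7176 + 0
 = 3.4152

3.4152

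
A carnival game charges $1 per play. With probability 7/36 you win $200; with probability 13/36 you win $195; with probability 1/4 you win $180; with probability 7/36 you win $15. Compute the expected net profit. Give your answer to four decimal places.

E[payout] = 200·7/36 + 195·13/36 + 180·1/4 + 15·7/36
 = 350/9 + 845/12 + 45 + 35/12
 = 1415/9
Net = 1415/9 - 1 = 1406/9

156.2222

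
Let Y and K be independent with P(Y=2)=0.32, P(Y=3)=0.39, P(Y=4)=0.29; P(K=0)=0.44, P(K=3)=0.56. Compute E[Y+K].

4.65

E[Y+K] = Σ_y Σ_k (y+k) · P(Y=y)P(K=k)
 = 2·0.1408 + 5·0.1792 + 3·0.1716 + 6·0.2184 + 4·0.1276 + 7·0.1624
 = 0.2816 + 0.896 + 0.5148 + 1.3104 + 0.5104 + 1.1368
 = 4.65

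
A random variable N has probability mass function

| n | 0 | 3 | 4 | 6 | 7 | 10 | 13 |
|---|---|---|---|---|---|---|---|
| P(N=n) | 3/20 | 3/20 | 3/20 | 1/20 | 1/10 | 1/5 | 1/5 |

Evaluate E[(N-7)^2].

E[(N-7)^2] = Σ (n-7)^2·P(N=n)
 = 49·3/20 + 16·3/20 + 9·3/20 + 1·1/20 + 0·1/10 + 9·1/5 + 36·1/5
 = 147/20 + 12/5 + 27/20 + 1/20 + 0 + 9/5 + 36/5
 = 403/20

20.15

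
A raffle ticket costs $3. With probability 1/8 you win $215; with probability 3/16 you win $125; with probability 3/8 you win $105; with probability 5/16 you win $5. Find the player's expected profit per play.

E[payout] = 215·1/8 + 125·3/16 + 105·3/8 + 5·5/16
 = 215/8 + 375/16 + 315/8 + 25/16
 = 365/4
Net = 365/4 - 3 = 353/4

88.25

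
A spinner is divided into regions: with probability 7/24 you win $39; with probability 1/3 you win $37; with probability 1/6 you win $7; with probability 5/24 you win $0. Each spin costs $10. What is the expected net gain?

14.875

E[payout] = 39·7/24 + 37·1/3 + 7·1/6 + 0·5/24
 = 91/8 + 37/3 + 7/6 + 0
 = 199/8
Net = 199/8 - 10 = 119/8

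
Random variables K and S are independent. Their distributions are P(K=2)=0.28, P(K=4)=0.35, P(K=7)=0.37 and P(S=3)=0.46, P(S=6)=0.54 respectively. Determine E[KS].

E[KS] = Σ_k Σ_s ks · P(K=k)P(S=s)
 = 6·0.1288 + 12·0.1512 + 12·0.161 + 24·0.189 + 21·0.1702 + 42·0.1998
 = 0.7728 + 1.8144 + 1.932 + 4.536 + 3.5742 + 8.3916
 = 21.021

21.021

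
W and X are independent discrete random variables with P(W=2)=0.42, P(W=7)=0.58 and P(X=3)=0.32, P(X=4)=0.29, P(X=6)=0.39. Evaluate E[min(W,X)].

3.4268

E[min(W,X)] = Σ_w Σ_x min(w,x) · P(W=w)P(X=x)
 = 2·0.1344 + 2·0.1218 + 2·0.1638 + 3·0.1856 + 4·0.1682 + 6·0.2262
 = 0.2688 + 0.2436 + 0.3276 + 0.5568 + 0.6728 + 1.3572
 = 3.4268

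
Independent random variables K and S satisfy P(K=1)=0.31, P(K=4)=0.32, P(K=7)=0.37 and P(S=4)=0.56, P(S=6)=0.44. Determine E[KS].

E[KS] = Σ_k Σ_s ks · P(K=k)P(S=s)
 = 4·0.1736 + 6·0.1364 + 16·0.1792 + 24·0.1408 + 28·0.2072 + 42·0.1628
 = 0.6944 + 0.8184 + 2.8672 + 3.3792 + 5.8016 + 6.8376
 = 20.3984

20.3984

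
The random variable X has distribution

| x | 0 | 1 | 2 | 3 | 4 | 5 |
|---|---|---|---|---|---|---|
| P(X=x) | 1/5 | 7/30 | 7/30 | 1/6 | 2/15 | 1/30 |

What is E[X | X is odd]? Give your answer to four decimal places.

P(X is odd) = 7/30 + 1/6 + 1/30 = 13/30.
E[X | X is odd] = [1·7/30 + 3·1/6 + 5·1/30] / (13/30)
 = 9/10 / (13/30)
 = 27/13

2.0769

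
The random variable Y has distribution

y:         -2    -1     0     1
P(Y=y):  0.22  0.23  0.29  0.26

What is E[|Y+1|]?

E[|Y+1|] = Σ |y+1|·P(Y=y)
 = 1·0.22 + 0·0.23 + 1·0.29 + 2·0.26
 = 0.22 + 0 + 0.29 + 0.52
 = 1.03

1.03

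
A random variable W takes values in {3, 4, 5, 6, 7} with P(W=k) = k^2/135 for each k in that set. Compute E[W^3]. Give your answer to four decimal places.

214.6296

E[W^3] = Σ w^3·P(W=w)
 = 27·1/15 + 64·16/135 + 125·5/27 + 216·4/15 + 343·49/135
 = 9/5 + 1024/135 + 625/27 + 288/5 + 16807/135
 = 5795/27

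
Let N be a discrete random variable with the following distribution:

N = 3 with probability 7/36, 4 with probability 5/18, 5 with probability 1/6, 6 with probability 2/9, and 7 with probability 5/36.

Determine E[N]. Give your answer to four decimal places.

E[N] = Σ n·P(N=n)
 = 3·7/36 + 4·5/18 + 5·1/6 + 6·2/9 + 7·5/36
 = 7/12 + 10/9 + 5/6 + 4/3 + 35/36
 = 29/6

4.8333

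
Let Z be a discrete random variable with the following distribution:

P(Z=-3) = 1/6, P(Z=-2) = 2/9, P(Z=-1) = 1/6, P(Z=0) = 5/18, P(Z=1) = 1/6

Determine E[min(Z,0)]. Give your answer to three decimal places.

E[min(Z,0)] = Σ min(z,0)·P(Z=z)
 = (-3)·1/6 + (-2)·2/9 + (-1)·1/6 + 0·5/18 + 0·1/6
 = (-1/2) + (-4/9) + (-1/6) + 0 + 0
 = -10/9

-1.111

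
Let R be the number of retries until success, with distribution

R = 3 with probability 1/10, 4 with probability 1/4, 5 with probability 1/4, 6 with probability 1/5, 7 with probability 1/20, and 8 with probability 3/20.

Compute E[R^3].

187.1

E[R^3] = Σ r^3·P(R=r)
 = 27·1/10 + 64·1/4 + 125·1/4 + 216·1/5 + 343·1/20 + 512·3/20
 = 27/10 + 16 + 125/4 + 216/5 + 343/20 + 384/5
 = 1871/10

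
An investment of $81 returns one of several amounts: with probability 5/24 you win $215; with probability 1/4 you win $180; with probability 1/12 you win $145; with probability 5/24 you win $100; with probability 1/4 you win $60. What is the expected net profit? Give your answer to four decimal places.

56.7083

E[payout] = 215·5/24 + 180·1/4 + 145·1/12 + 100·5/24 + 60·1/4
 = 1075/24 + 45 + 145/12 + 125/6 + 15
 = 3305/24
Net = 3305/24 - 81 = 1361/24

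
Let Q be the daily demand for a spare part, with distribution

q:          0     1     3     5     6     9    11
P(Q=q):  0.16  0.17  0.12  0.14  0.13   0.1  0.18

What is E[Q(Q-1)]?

E[Q(Q-1)] = Σ q(q-1)·P(Q=q)
 = 0·0.16 + 0·0.17 + 6·0.12 + 20·0.14 + 30·0.13 + 72·0.1 + 110·0.18
 = 0 + 0 + 0.72 + 2.8 + 3.9 + 7.2 + 19.8
 = 34.42

34.42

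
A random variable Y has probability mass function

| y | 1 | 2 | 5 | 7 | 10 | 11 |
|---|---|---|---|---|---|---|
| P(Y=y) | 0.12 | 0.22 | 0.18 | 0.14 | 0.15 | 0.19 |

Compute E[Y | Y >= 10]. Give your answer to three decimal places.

10.559

P(Y >= 10) = 0.15 + 0.19 = 0.34.
E[Y | Y >= 10] = [10·0.15 + 11·0.19] / 0.34
 = 3.59 / 0.34
 = 359/34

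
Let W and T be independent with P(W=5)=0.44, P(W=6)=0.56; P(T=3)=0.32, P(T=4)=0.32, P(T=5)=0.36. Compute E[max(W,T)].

5.56

E[max(W,T)] = Σ_w Σ_t max(w,t) · P(W=w)P(T=t)
 = 5·0.1408 + 5·0.1408 + 5·0.1584 + 6·0.1792 + 6·0.1792 + 6·0.2016
 = 0.704 + 0.704 + 0.792 + 1.0752 + 1.0752 + 1.2096
 = 5.56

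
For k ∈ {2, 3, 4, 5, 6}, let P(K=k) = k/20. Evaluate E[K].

E[K] = Σ k·P(K=k)
 = 2·1/10 + 3·3/20 + 4·1/5 + 5·1/4 + 6·3/10
 = 1/5 + 9/20 + 4/5 + 5/4 + 9/5
 = 9/2

4.5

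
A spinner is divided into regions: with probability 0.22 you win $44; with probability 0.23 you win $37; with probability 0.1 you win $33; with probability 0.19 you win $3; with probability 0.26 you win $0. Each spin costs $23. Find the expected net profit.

-0.94

E[payout] = 44·0.22 + 37·0.23 + 33·0.1 + 3·0.19 + 0·0.26
 = 9.68 + 8.51 + 3.3 + 0.57 + 0
 = 22.06
Net = 22.06 - 23 = -0.94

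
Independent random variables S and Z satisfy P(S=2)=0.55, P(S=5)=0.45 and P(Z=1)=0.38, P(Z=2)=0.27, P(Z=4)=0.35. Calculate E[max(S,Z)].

E[max(S,Z)] = Σ_s Σ_z max(s,z) · P(S=s)P(Z=z)
 = 2·0.209 + 2·0.1485 + 4·0.1925 + 5·0.171 + 5·0.1215 + 5·0.1575
 = 0.418 + 0.297 + 0.77 + 0.855 + 0.6075 + 0.7875
 = 3.735

3.735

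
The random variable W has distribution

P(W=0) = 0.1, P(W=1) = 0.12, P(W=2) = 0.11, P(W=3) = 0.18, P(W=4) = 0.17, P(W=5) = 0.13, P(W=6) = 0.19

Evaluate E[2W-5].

1.7

E[2W-5] = Σ (2w-5)·P(W=w)
 = (-5)·0.1 + (-3)·0.12 + (-1)·0.11 + 1·0.18 + 3·0.17 + 5·0.13 + 7·0.19
 = (-0.5) + (-0.36) + (-0.11) + 0.18 + 0.51 + 0.65 + 1.33
 = 1.7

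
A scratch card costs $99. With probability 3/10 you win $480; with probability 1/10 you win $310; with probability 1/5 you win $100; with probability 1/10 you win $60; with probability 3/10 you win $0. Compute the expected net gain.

102

E[payout] = 480·3/10 + 310·1/10 + 100·1/5 + 60·1/10 + 0·3/10
 = 144 + 31 + 20 + 6 + 0
 = 201
Net = 201 - 99 = 102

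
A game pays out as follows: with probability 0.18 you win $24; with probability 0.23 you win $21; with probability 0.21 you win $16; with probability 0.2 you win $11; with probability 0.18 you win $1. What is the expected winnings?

E[payout] = 24·0.18 + 21·0.23 + 16·0.21 + 11·0.2 + 1·0.18
 = 4.32 + 4.83 + 3.36 + 2.2 + 0.18
 = 14.89

14.89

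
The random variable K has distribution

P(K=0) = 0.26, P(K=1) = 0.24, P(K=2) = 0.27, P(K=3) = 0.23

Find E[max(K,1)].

E[max(K,1)] = Σ max(k,1)·P(K=k)
 = 1·0.26 + 1·0.24 + 2·0.27 + 3·0.23
 = 0.26 + 0.24 + 0.54 + 0.69
 = 1.73

1.73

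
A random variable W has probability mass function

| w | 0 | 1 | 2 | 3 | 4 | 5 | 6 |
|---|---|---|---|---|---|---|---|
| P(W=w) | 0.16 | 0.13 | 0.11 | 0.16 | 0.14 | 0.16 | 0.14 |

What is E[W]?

E[W] = Σ w·P(W=w)
 = 0·0.16 + 1·0.13 + 2·0.11 + 3·0.16 + 4·0.14 + 5·0.16 + 6·0.14
 = 0 + 0.13 + 0.22 + 0.48 + 0.56 + 0.8 + 0.84
 = 3.03

3.03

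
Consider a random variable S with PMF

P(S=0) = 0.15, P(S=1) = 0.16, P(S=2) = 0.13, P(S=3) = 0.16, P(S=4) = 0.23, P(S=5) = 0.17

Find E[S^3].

E[S^3] = Σ s^3·P(S=s)
 = 0·0.15 + 1·0.16 + 8·0.13 + 27·0.16 + 64·0.23 + 125·0.17
 = 0 + 0.16 + 1.04 + 4.32 + 14.72 + 21.25
 = 41.49

41.49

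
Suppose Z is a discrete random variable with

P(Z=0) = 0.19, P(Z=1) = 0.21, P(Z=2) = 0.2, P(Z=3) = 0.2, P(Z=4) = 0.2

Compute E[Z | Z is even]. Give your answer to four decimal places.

P(Z is even) = 0.19 + 0.2 + 0.2 = 0.59.
E[Z | Z is even] = [0·0.19 + 2·0.2 + 4·0.2] / 0.59
 = 1.2 / 0.59
 = 120/59

2.0339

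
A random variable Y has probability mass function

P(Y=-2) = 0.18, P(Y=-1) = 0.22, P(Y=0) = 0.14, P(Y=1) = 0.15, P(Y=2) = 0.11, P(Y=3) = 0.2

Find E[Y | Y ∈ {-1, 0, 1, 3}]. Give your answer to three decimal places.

0.746

P(Y ∈ {-1, 0, 1, 3}) = 0.22 + 0.14 + 0.15 + 0.2 = 0.71.
E[Y | Y ∈ {-1, 0, 1, 3}] = [(-1)·0.22 + 0·0.14 + 1·0.15 + 3·0.2] / 0.71
 = 0.53 / 0.71
 = 53/71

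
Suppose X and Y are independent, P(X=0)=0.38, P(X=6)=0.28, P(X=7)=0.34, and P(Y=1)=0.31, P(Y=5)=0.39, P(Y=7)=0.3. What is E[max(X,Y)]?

5.8008

E[max(X,Y)] = Σ_x Σ_y max(x,y) · P(X=x)P(Y=y)
 = 1·0.1178 + 5·0.1482 + 7·0.114 + 6·0.0868 + 6·0.1092 + 7·0.084 + 7·0.1054 + 7·0.1326 + 7·0.102
 = 0.1178 + 0.741 + 0.798 + 0.5208 + 0.6552 + 0.588 + 0.7378 + 0.9282 + 0.714
 = 5.8008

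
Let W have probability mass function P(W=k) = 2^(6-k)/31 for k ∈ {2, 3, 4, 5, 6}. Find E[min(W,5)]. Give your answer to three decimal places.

2.806

E[min(W,5)] = Σ min(w,5)·P(W=w)
 = 2·16/31 + 3·8/31 + 4·4/31 + 5·2/31 + 5·1/31
 = 32/31 + 24/31 + 16/31 + 10/31 + 5/31
 = 87/31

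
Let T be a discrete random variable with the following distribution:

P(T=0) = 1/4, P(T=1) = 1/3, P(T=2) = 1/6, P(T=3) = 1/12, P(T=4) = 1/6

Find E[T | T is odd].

P(T is odd) = 1/3 + 1/12 = 5/12.
E[T | T is odd] = [1·1/3 + 3·1/12] / (5/12)
 = 7/12 / (5/12)
 = 7/5

1.4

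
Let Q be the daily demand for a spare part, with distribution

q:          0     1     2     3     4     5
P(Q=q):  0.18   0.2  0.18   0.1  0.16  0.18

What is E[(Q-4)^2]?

E[(Q-4)^2] = Σ (q-4)^2·P(Q=q)
 = 16·0.18 + 9·0.2 + 4·0.18 + 1·0.1 + 0·0.16 + 1·0.18
 = 2.88 + 1.8 + 0.72 + 0.1 + 0 + 0.18
 = 5.68

5.68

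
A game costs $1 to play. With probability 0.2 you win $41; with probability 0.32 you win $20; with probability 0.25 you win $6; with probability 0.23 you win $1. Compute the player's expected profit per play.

15.33

E[payout] = 41·0.2 + 20·0.32 + 6·0.25 + 1·0.23
 = 8.2 + 6.4 + 1.5 + 0.23
 = 16.33
Net = 16.33 - 1 = 15.33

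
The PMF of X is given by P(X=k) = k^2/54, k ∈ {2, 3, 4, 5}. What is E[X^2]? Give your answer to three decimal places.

E[X^2] = Σ x^2·P(X=x)
 = 4·2/27 + 9·1/6 + 16·8/27 + 25·25/54
 = 8/27 + 3/2 + 128/27 + 625/54
 = 163/9

18.111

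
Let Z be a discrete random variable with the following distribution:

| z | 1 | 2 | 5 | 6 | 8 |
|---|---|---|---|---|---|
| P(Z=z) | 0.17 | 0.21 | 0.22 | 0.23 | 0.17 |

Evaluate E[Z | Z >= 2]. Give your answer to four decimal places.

5.1325

P(Z >= 2) = 0.21 + 0.22 + 0.23 + 0.17 = 0.83.
E[Z | Z >= 2] = [2·0.21 + 5·0.22 + 6·0.23 + 8·0.17] / 0.83
 = 4.26 / 0.83
 = 426/83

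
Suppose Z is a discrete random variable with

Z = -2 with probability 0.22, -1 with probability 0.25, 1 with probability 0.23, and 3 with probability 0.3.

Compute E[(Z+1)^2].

E[(Z+1)^2] = Σ (z+1)^2·P(Z=z)
 = 1·0.22 + 0·0.25 + 4·0.23 + 16·0.3
 = 0.22 + 0 + 0.92 + 4.8
 = 5.94

5.94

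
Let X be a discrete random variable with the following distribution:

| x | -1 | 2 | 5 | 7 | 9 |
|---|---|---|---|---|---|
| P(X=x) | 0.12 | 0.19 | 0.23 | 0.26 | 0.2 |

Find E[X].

5.03

E[X] = Σ x·P(X=x)
 = (-1)·0.12 + 2·0.19 + 5·0.23 + 7·0.26 + 9·0.2
 = (-0.12) + 0.38 + 1.15 + 1.82 + 1.8
 = 5.03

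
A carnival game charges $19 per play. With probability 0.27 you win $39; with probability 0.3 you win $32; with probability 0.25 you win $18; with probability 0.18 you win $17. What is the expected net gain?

8.69

E[payout] = 39·0.27 + 32·0.3 + 18·0.25 + 17·0.18
 = 10.53 + 9.6 + 4.5 + 3.06
 = 27.69
Net = 27.69 - 19 = 8.69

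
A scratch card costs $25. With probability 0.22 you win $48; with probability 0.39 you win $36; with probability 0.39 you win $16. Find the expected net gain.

E[payout] = 48·0.22 + 36·0.39 + 16·0.39
 = 10.56 + 14.04 + 6.24
 = 30.84
Net = 30.84 - 25 = 5.84

5.84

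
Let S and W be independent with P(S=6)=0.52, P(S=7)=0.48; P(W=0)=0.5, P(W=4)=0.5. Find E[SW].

12.96

E[SW] = Σ_s Σ_w sw · P(S=s)P(W=w)
 = 0·0.26 + 24·0.26 + 0·0.24 + 28·0.24
 = 0 + 6.24 + 0 + 6.72
 = 12.96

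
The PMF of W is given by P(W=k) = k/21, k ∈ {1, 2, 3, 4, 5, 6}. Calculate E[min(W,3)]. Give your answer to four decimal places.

2.8095

E[min(W,3)] = Σ min(w,3)·P(W=w)
 = 1·1/21 + 2·2/21 + 3·1/7 + 3·4/21 + 3·5/21 + 3·2/7
 = 1/21 + 4/21 + 3/7 + 4/7 + 5/7 + 6/7
 = 59/21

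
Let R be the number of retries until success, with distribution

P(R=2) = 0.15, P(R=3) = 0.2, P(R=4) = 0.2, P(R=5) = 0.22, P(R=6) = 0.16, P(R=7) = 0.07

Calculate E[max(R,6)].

E[max(R,6)] = Σ max(r,6)·P(R=r)
 = 6·0.15 + 6·0.2 + 6·0.2 + 6·0.22 + 6·0.16 + 7·0.07
 = 0.9 + 1.2 + 1.2 + 1.32 + 0.96 + 0.49
 = 6.07

6.07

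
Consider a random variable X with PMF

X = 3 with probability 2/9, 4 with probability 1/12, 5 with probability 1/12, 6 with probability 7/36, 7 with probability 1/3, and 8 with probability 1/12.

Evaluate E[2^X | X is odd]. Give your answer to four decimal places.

73.7391

P(X is odd) = 2/9 + 1/12 + 1/3 = 23/36.
E[2^X | X is odd] = [8·2/9 + 32·1/12 + 128·1/3] / (23/36)
 = 424/9 / (23/36)
 = 1696/23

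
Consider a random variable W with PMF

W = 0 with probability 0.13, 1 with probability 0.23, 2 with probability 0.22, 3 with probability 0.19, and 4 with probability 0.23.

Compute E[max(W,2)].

2.65

E[max(W,2)] = Σ max(w,2)·P(W=w)
 = 2·0.13 + 2·0.23 + 2·0.22 + 3·0.19 + 4·0.23
 = 0.26 + 0.46 + 0.44 + 0.57 + 0.92
 = 2.65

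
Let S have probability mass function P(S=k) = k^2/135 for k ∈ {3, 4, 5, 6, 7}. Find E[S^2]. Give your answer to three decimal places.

34.511

E[S^2] = Σ s^2·P(S=s)
 = 9·1/15 + 16·16/135 + 25·5/27 + 36·4/15 + 49·49/135
 = 3/5 + 256/135 + 125/27 + 48/5 + 2401/135
 = 1553/45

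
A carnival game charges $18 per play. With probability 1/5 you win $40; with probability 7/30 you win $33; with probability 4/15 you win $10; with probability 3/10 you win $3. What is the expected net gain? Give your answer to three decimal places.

1.267

E[payout] = 40·1/5 + 33·7/30 + 10·4/15 + 3·3/10
 = 8 + 77/10 + 8/3 + 9/10
 = 289/15
Net = 289/15 - 18 = 19/15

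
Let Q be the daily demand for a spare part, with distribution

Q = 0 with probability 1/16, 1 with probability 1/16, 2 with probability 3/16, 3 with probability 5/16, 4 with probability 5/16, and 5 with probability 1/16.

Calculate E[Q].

E[Q] = Σ q·P(Q=q)
 = 0·1/16 + 1·1/16 + 2·3/16 + 3·5/16 + 4·5/16 + 5·1/16
 = 0 + 1/16 + 3/8 + 15/16 + 5/4 + 5/16
 = 47/16

2.9375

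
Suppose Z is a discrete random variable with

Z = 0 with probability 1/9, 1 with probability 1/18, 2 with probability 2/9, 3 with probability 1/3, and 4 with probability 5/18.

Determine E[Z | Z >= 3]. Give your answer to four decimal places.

3.4545

P(Z >= 3) = 1/3 + 5/18 = 11/18.
E[Z | Z >= 3] = [3·1/3 + 4·5/18] / (11/18)
 = 19/9 / (11/18)
 = 38/11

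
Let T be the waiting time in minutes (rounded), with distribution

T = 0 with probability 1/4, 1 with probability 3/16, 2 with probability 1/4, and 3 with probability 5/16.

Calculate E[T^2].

4

E[T^2] = Σ t^2·P(T=t)
 = 0·1/4 + 1·3/16 + 4·1/4 + 9·5/16
 = 0 + 3/16 + 1 + 45/16
 = 4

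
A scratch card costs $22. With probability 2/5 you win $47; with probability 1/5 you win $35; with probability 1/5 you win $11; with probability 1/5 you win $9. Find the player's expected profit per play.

E[payout] = 47·2/5 + 35·1/5 + 11·1/5 + 9·1/5
 = 94/5 + 7 + 11/5 + 9/5
 = 149/5
Net = 149/5 - 22 = 39/5

7.8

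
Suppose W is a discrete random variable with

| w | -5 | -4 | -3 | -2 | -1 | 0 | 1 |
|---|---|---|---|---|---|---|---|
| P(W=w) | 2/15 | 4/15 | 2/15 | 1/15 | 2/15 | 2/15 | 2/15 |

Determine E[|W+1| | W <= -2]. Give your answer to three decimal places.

2.778

P(W <= -2) = 2/15 + 4/15 + 2/15 + 1/15 = 3/5.
E[|W+1| | W <= -2] = [4·2/15 + 3·4/15 + 2·2/15 + 1·1/15] / (3/5)
 = 5/3 / (3/5)
 = 25/9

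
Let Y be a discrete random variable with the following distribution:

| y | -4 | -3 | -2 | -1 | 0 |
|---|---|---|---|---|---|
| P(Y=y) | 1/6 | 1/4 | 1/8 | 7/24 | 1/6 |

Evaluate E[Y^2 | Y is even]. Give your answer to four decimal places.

6.9091

P(Y is even) = 1/6 + 1/8 + 1/6 = 11/24.
E[Y^2 | Y is even] = [16·1/6 + 4·1/8 + 0·1/6] / (11/24)
 = 19/6 / (11/24)
 = 76/11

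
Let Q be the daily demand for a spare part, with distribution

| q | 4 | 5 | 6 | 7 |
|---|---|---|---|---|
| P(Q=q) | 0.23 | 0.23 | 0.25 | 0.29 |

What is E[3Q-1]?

15.8

E[3Q-1] = Σ (3q-1)·P(Q=q)
 = 11·0.23 + 14·0.23 + 17·0.25 + 20·0.29
 = 2.53 + 3.22 + 4.25 + 5.8
 = 15.8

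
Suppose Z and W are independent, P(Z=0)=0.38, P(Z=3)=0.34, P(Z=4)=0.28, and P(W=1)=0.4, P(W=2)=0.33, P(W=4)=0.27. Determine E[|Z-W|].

1.81

E[|Z-W|] = Σ_z Σ_w |z-w| · P(Z=z)P(W=w)
 = 1·0.152 + 2·0.1254 + 4·0.1026 + 2·0.136 + 1·0.1122 + 1·0.0918 + 3·0.112 + 2·0.0924 + 0·0.0756
 = 0.152 + 0.2508 + 0.4104 + 0.272 + 0.1122 + 0.0918 + 0.336 + 0.1848 + 0
 = 1.81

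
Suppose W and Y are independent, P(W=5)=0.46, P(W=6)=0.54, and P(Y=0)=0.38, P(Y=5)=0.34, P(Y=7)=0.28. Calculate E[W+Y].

9.2

E[W+Y] = Σ_w Σ_y (w+y) · P(W=w)P(Y=y)
 = 5·0.1748 + 10·0.1564 + 12·0.1288 + 6·0.2052 + 11·0.1836 + 13·0.1512
 = 0.874 + 1.564 + 1.5456 + 1.2312 + 2.0196 + 1.9656
 = 9.2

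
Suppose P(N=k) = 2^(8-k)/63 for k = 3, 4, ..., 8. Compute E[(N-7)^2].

11

E[(N-7)^2] = Σ (n-7)^2·P(N=n)
 = 16·32/63 + 9·16/63 + 4·8/63 + 1·4/63 + 0·2/63 + 1·1/63
 = 512/63 + 16/7 + 32/63 + 4/63 + 0 + 1/63
 = 11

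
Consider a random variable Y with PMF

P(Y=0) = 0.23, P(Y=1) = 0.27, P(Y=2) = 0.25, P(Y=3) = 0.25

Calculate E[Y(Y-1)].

2

E[Y(Y-1)] = Σ y(y-1)·P(Y=y)
 = 0·0.23 + 0·0.27 + 2·0.25 + 6·0.25
 = 0 + 0 + 0.5 + 1.5
 = 2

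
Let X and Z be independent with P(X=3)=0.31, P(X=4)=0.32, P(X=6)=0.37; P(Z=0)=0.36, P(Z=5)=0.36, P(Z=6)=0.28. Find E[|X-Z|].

E[|X-Z|] = Σ_x Σ_z |x-z| · P(X=x)P(Z=z)
 = 3·0.1116 + 2·0.1116 + 3·0.0868 + 4·0.1152 + 1·0.1152 + 2·0.0896 + 6·0.1332 + 1·0.1332 + 0·0.1036
 = 0.3348 + 0.2232 + 0.2604 + 0.4608 + 0.1152 + 0.1792 + 0.7992 + 0.1332 + 0
 = 2.506

2.506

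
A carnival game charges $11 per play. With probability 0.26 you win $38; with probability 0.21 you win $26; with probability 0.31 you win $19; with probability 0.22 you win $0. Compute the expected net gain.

E[payout] = 38·0.26 + 26·0.21 + 19·0.31 + 0·0.22
 = 9.88 + 5.46 + 5.89 + 0
 = 21.23
Net = 21.23 - 11 = 10.23

10.23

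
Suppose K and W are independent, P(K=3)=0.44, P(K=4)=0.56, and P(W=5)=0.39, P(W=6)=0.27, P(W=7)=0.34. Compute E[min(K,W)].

E[min(K,W)] = Σ_k Σ_w min(k,w) · P(K=k)P(W=w)
 = 3·0.1716 + 3·0.1188 + 3·0.1496 + 4·0.2184 + 4·0.1512 + 4·0.1904
 = 0.5148 + 0.3564 + 0.4488 + 0.8736 + 0.6048 + 0.7616
 = 3.56

3.56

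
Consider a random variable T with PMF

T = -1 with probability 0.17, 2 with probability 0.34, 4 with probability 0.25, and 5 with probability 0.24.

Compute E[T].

2.71

E[T] = Σ t·P(T=t)
 = (-1)·0.17 + 2·0.34 + 4·0.25 + 5·0.24
 = (-0.17) + 0.68 + 1 + 1.2
 = 2.71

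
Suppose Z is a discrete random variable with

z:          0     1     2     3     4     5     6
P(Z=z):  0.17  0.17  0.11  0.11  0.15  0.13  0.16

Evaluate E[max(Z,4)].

E[max(Z,4)] = Σ max(z,4)·P(Z=z)
 = 4·0.17 + 4·0.17 + 4·0.11 + 4·0.11 + 4·0.15 + 5·0.13 + 6·0.16
 = 0.68 + 0.68 + 0.44 + 0.44 + 0.6 + 0.65 + 0.96
 = 4.45

4.45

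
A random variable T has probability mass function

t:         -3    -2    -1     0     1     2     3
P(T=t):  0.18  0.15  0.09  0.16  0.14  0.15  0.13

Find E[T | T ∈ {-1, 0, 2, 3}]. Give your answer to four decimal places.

P(T ∈ {-1, 0, 2, 3}) = 0.09 + 0.16 + 0.15 + 0.13 = 0.53.
E[T | T ∈ {-1, 0, 2, 3}] = [(-1)·0.09 + 0·0.16 + 2·0.15 + 3·0.13] / 0.53
 = 0.6 / 0.53
 = 60/53

1.1321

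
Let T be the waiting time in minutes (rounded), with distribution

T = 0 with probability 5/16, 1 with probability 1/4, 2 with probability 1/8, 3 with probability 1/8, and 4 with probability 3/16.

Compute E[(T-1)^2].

2.625

E[(T-1)^2] = Σ (t-1)^2·P(T=t)
 = 1·5/16 + 0·1/4 + 1·1/8 + 4·1/8 + 9·3/16
 = 5/16 + 0 + 1/8 + 1/2 + 27/16
 = 21/8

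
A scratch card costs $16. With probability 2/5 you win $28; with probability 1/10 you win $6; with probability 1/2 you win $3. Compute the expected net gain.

-2.7

E[payout] = 28·2/5 + 6·1/10 + 3·1/2
 = 56/5 + 3/5 + 3/2
 = 133/10
Net = 133/10 - 16 = -27/10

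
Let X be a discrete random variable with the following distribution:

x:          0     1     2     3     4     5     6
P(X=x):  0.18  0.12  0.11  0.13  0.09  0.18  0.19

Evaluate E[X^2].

14.51

E[X^2] = Σ x^2·P(X=x)
 = 0·0.18 + 1·0.12 + 4·0.11 + 9·0.13 + 16·0.09 + 25·0.18 + 36·0.19
 = 0 + 0.12 + 0.44 + 1.17 + 1.44 + 4.5 + 6.84
 = 14.51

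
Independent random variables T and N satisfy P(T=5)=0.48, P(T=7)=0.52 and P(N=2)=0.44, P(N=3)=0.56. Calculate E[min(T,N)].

E[min(T,N)] = Σ_t Σ_n min(t,n) · P(T=t)P(N=n)
 = 2·0.2112 + 3·0.2688 + 2·0.2288 + 3·0.2912
 = 0.4224 + 0.8064 + 0.4576 + 0.8736
 = 2.56

2.56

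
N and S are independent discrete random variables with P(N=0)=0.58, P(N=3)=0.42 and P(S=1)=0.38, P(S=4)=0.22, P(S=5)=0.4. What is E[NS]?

4.1076

E[NS] = Σ_n Σ_s ns · P(N=n)P(S=s)
 = 0·0.2204 + 0·0.1276 + 0·0.232 + 3·0.1596 + 12·0.0924 + 15·0.168
 = 0 + 0 + 0 + 0.4788 + 1.1088 + 2.52
 = 4.1076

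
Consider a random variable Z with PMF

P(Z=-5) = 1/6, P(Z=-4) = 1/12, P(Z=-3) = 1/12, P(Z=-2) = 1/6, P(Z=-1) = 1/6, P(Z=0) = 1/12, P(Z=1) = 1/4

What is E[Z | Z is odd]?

-1.5

P(Z is odd) = 1/6 + 1/12 + 1/6 + 1/4 = 2/3.
E[Z | Z is odd] = [(-5)·1/6 + (-3)·1/12 + (-1)·1/6 + 1·1/4] / (2/3)
 = -1 / (2/3)
 = -3/2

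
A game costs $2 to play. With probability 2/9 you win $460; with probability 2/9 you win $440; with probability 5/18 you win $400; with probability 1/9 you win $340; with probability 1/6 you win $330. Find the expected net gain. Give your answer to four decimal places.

401.8889

E[payout] = 460·2/9 + 440·2/9 + 400·5/18 + 340·1/9 + 330·1/6
 = 920/9 + 880/9 + 1000/9 + 340/9 + 55
 = 3635/9
Net = 3635/9 - 2 = 3617/9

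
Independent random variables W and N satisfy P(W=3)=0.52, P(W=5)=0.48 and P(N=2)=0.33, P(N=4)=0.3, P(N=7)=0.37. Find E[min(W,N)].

E[min(W,N)] = Σ_w Σ_n min(w,n) · P(W=w)P(N=n)
 = 2·0.1716 + 3·0.156 + 3·0.1924 + 2·0.1584 + 4·0.144 + 5·0.1776
 = 0.3432 + 0.468 + 0.5772 + 0.3168 + 0.576 + 0.888
 = 3.1692

3.1692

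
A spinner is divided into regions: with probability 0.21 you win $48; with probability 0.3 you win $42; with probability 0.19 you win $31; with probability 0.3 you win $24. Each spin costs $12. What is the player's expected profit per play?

23.77

E[payout] = 48·0.21 + 42·0.3 + 31·0.19 + 24·0.3
 = 10.08 + 12.6 + 5.89 + 7.2
 = 35.77
Net = 35.77 - 12 = 23.77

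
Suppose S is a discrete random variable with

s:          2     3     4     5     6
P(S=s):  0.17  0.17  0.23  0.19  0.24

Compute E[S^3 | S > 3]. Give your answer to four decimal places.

136.8333

P(S > 3) = 0.23 + 0.19 + 0.24 = 0.66.
E[S^3 | S > 3] = [64·0.23 + 125·0.19 + 216·0.24] / 0.66
 = 90.31 / 0.66
 = 821/6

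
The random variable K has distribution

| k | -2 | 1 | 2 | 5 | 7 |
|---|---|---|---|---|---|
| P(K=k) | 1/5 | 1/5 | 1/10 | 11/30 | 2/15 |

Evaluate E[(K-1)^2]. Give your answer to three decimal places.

E[(K-1)^2] = Σ (k-1)^2·P(K=k)
 = 9·1/5 + 0·1/5 + 1·1/10 + 16·11/30 + 36·2/15
 = 9/5 + 0 + 1/10 + 88/15 + 24/5
 = 377/30

12.567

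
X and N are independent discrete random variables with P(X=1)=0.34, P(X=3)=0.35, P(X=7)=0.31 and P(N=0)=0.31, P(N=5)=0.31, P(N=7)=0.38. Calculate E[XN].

E[XN] = Σ_x Σ_n xn · P(X=x)P(N=n)
 = 0·0.1054 + 5·0.1054 + 7·0.1292 + 0·0.1085 + 15·0.1085 + 21·0.133 + 0·0.0961 + 35·0.0961 + 49·0.1178
 = 0 + 0.527 + 0.9044 + 0 + 1.6275 + 2.793 + 0 + 3.3635 + 5.7722
 = 14.9876

14.9876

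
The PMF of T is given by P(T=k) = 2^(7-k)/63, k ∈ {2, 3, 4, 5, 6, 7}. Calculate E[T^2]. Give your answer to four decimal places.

E[T^2] = Σ t^2·P(T=t)
 = 4·32/63 + 9·16/63 + 16·8/63 + 25·4/63 + 36·2/63 + 49·1/63
 = 128/63 + 16/7 + 128/63 + 100/63 + 8/7 + 7/9
 = 69/7

9.8571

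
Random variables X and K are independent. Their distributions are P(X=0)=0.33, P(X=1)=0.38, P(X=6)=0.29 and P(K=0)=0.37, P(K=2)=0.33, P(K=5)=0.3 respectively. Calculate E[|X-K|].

2.5484

E[|X-K|] = Σ_x Σ_k |x-k| · P(X=x)P(K=k)
 = 0·0.1221 + 2·0.1089 + 5·0.099 + 1·0.1406 + 1·0.1254 + 4·0.114 + 6·0.1073 + 4·0.0957 + 1·0.087
 = 0 + 0.2178 + 0.495 + 0.1406 + 0.1254 + 0.456 + 0.6438 + 0.3828 + 0.087
 = 2.5484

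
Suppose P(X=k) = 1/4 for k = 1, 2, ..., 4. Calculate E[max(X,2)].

2.75

E[max(X,2)] = Σ max(x,2)·P(X=x)
 = 2·1/4 + 2·1/4 + 3·1/4 + 4·1/4
 = 1/2 + 1/2 + 3/4 + 1
 = 11/4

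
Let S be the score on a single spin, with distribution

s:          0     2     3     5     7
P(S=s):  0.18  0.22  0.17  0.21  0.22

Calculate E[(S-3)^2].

E[(S-3)^2] = Σ (s-3)^2·P(S=s)
 = 9·0.18 + 1·0.22 + 0·0.17 + 4·0.21 + 16·0.22
 = 1.62 + 0.22 + 0 + 0.84 + 3.52
 = 6.2

6.2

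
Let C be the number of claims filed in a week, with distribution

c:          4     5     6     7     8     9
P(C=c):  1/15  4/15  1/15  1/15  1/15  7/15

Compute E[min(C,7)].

E[min(C,7)] = Σ min(c,7)·P(C=c)
 = 4·1/15 + 5·4/15 + 6·1/15 + 7·1/15 + 7·1/15 + 7·7/15
 = 4/15 + 4/3 + 2/5 + 7/15 + 7/15 + 49/15
 = 31/5

6.2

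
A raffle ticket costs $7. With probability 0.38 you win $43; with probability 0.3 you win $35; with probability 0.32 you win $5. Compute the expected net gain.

E[payout] = 43·0.38 + 35·0.3 + 5·0.32
 = 16.34 + 10.5 + 1.6
 = 28.44
Net = 28.44 - 7 = 21.44

21.44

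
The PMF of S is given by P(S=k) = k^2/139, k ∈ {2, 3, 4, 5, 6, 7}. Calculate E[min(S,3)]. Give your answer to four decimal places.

2.9712

E[min(S,3)] = Σ min(s,3)·P(S=s)
 = 2·4/139 + 3·9/139 + 3·16/139 + 3·25/139 + 3·36/139 + 3·49/139
 = 8/139 + 27/139 + 48/139 + 75/139 + 108/139 + 147/139
 = 413/139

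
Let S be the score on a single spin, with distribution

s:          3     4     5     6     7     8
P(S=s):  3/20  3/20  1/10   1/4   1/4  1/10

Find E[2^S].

80.4

E[2^S] = Σ 2^s·P(S=s)
 = 8·3/20 + 16·3/20 + 32·1/10 + 64·1/4 + 128·1/4 + 256·1/10
 = 6/5 + 12/5 + 16/5 + 16 + 32 + 128/5
 = 402/5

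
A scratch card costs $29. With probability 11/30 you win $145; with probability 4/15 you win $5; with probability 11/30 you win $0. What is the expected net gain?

25.5

E[payout] = 145·11/30 + 5·4/15 + 0·11/30
 = 319/6 + 4/3 + 0
 = 109/2
Net = 109/2 - 29 = 51/2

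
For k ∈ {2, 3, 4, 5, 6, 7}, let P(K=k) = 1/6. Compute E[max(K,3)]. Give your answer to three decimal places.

4.667

E[max(K,3)] = Σ max(k,3)·P(K=k)
 = 3·1/6 + 3·1/6 + 4·1/6 + 5·1/6 + 6·1/6 + 7·1/6
 = 1/2 + 1/2 + 2/3 + 5/6 + 1 + 7/6
 = 14/3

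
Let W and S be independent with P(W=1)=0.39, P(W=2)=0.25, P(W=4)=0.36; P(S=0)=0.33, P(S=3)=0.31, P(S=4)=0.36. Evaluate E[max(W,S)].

E[max(W,S)] = Σ_w Σ_s max(w,s) · P(W=w)P(S=s)
 = 1·0.1287 + 3·0.1209 + 4·0.1404 + 2·0.0825 + 3·0.0775 + 4·0.09 + 4·0.1188 + 4·0.1116 + 4·0.1296
 = 0.1287 + 0.3627 + 0.5616 + 0.165 + 0.2325 + 0.36 + 0.4752 + 0.4464 + 0.5184
 = 3.2505

3.2505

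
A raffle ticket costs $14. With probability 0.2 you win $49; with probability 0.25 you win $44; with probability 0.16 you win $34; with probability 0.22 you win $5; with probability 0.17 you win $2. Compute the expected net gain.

13.68

E[payout] = 49·0.2 + 44·0.25 + 34·0.16 + 5·0.22 + 2·0.17
 = 9.8 + 11 + 5.44 + 1.1 + 0.34
 = 27.68
Net = 27.68 - 14 = 13.68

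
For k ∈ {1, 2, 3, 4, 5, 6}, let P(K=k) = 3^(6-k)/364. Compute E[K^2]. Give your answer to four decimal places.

2.9258

E[K^2] = Σ k^2·P(K=k)
 = 1·243/364 + 4·81/364 + 9·27/364 + 16·9/364 + 25·3/364 + 36·1/364
 = 243/364 + 81/91 + 243/364 + 36/91 + 75/364 + 9/91
 = 1065/364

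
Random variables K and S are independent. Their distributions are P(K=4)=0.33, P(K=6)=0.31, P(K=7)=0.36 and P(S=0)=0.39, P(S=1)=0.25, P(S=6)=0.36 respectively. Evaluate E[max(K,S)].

5.9376

E[max(K,S)] = Σ_k Σ_s max(k,s) · P(K=k)P(S=s)
 = 4·0.1287 + 4·0.0825 + 6·0.1188 + 6·0.1209 + 6·0.0775 + 6·0.1116 + 7·0.1404 + 7·0.09 + 7·0.1296
 = 0.5148 + 0.33 + 0.7128 + 0.7254 + 0.465 + 0.6696 + 0.9828 + 0.63 + 0.9072
 = 5.9376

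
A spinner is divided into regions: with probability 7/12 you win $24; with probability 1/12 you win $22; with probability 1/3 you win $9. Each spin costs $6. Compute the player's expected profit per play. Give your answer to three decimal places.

12.833

E[payout] = 24·7/12 + 22·1/12 + 9·1/3
 = 14 + 11/6 + 3
 = 113/6
Net = 113/6 - 6 = 77/6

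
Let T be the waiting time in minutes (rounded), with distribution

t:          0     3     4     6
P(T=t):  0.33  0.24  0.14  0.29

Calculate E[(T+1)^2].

E[(T+1)^2] = Σ (t+1)^2·P(T=t)
 = 1·0.33 + 16·0.24 + 25·0.14 + 49·0.29
 = 0.33 + 3.84 + 3.5 + 14.21
 = 21.88

21.88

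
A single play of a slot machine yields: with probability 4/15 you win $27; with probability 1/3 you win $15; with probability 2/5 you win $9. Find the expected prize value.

15.8

E[payout] = 27·4/15 + 15·1/3 + 9·2/5
 = 36/5 + 5 + 18/5
 = 79/5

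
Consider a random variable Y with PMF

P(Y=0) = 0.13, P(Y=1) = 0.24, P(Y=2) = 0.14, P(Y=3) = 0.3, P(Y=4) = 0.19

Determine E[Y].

2.18

E[Y] = Σ y·P(Y=y)
 = 0·0.13 + 1·0.24 + 2·0.14 + 3·0.3 + 4·0.19
 = 0 + 0.24 + 0.28 + 0.9 + 0.76
 = 2.18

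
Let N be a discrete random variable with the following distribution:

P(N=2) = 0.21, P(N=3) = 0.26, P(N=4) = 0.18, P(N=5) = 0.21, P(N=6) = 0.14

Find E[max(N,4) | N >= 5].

5.4

P(N >= 5) = 0.21 + 0.14 = 0.35.
E[max(N,4) | N >= 5] = [5·0.21 + 6·0.14] / 0.35
 = 1.89 / 0.35
 = 27/5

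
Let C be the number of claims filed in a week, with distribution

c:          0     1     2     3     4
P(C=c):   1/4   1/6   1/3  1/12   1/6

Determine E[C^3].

15.75

E[C^3] = Σ c^3·P(C=c)
 = 0·1/4 + 1·1/6 + 8·1/3 + 27·1/12 + 64·1/6
 = 0 + 1/6 + 8/3 + 9/4 + 32/3
 = 63/4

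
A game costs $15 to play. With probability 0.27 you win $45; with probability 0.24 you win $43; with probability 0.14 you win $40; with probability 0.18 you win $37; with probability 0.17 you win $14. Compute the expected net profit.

E[payout] = 45·0.27 + 43·0.24 + 40·0.14 + 37·0.18 + 14·0.17
 = 12.15 + 10.32 + 5.6 + 6.66 + 2.38
 = 37.11
Net = 37.11 - 15 = 22.11

22.11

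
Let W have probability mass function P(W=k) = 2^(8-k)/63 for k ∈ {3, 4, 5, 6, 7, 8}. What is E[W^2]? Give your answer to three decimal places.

E[W^2] = Σ w^2·P(W=w)
 = 9·32/63 + 16·16/63 + 25·8/63 + 36·4/63 + 49·2/63 + 64·1/63
 = 32/7 + 256/63 + 200/63 + 16/7 + 14/9 + 64/63
 = 50/3

16.667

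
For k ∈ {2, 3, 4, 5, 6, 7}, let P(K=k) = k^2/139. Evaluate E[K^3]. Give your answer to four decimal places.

208.6835

E[K^3] = Σ k^3·P(K=k)
 = 8·4/139 + 27·9/139 + 64·16/139 + 125·25/139 + 216·36/139 + 343·49/139
 = 32/139 + 243/139 + 1024/139 + 3125/139 + 7776/139 + 16807/139
 = 29007/139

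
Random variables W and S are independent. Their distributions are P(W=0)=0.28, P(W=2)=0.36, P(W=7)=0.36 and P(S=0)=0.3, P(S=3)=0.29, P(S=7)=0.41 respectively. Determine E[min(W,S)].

E[min(W,S)] = Σ_w Σ_s min(w,s) · P(W=w)P(S=s)
 = 0·0.084 + 0·0.0812 + 0·0.1148 + 0·0.108 + 2·0.1044 + 2·0.1476 + 0·0.108 + 3·0.1044 + 7·0.1476
 = 0 + 0 + 0 + 0 + 0.2088 + 0.2952 + 0 + 0.3132 + 1.0332
 = 1.8504

1.8504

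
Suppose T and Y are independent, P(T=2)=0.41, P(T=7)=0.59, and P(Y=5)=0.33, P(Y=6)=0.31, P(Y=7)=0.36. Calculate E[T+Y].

10.98

E[T+Y] = Σ_t Σ_y (t+y) · P(T=t)P(Y=y)
 = 7·0.1353 + 8·0.1271 + 9·0.1476 + 12·0.1947 + 13·0.1829 + 14·0.2124
 = 0.9471 + 1.0168 + 1.3284 + 2.3364 + 2.3777 + 2.9736
 = 10.98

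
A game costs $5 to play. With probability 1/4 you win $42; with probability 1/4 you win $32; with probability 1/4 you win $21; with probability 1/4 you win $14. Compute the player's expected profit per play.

22.25

E[payout] = 42·1/4 + 32·1/4 + 21·1/4 + 14·1/4
 = 21/2 + 8 + 21/4 + 7/2
 = 109/4
Net = 109/4 - 5 = 89/4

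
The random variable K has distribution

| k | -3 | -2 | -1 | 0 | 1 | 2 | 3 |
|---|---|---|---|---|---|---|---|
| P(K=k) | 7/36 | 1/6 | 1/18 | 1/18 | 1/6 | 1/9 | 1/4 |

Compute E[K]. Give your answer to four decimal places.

0.1667

E[K] = Σ k·P(K=k)
 = (-3)·7/36 + (-2)·1/6 + (-1)·1/18 + 0·1/18 + 1·1/6 + 2·1/9 + 3·1/4
 = (-7/12) + (-1/3) + (-1/18) + 0 + 1/6 + 2/9 + 3/4
 = 1/6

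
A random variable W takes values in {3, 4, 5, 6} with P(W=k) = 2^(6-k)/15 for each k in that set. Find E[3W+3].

E[3W+3] = Σ (3w+3)·P(W=w)
 = 12·8/15 + 15·4/15 + 18·2/15 + 21·1/15
 = 32/5 + 4 + 12/5 + 7/5
 = 71/5

14.2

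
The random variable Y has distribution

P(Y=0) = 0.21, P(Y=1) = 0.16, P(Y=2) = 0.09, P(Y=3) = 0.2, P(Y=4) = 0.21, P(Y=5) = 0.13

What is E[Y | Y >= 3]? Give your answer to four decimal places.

P(Y >= 3) = 0.2 + 0.21 + 0.13 = 0.54.
E[Y | Y >= 3] = [3·0.2 + 4·0.21 + 5·0.13] / 0.54
 = 2.09 / 0.54
 = 209/54

3.8704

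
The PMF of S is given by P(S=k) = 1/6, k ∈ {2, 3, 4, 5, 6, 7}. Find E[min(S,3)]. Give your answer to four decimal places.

E[min(S,3)] = Σ min(s,3)·P(S=s)
 = 2·1/6 + 3·1/6 + 3·1/6 + 3·1/6 + 3·1/6 + 3·1/6
 = 1/3 + 1/2 + 1/2 + 1/2 + 1/2 + 1/2
 = 17/6

2.8333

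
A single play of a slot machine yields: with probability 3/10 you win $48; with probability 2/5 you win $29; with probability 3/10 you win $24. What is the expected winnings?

33.2

E[payout] = 48·3/10 + 29·2/5 + 24·3/10
 = 72/5 + 58/5 + 36/5
 = 166/5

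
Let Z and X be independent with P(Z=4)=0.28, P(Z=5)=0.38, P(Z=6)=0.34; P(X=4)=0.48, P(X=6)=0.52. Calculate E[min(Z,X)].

E[min(Z,X)] = Σ_z Σ_x min(z,x) · P(Z=z)P(X=x)
 = 4·0.1344 + 4·0.1456 + 4·0.1824 + 5·0.1976 + 4·0.1632 + 6·0.1768
 = 0.5376 + 0.5824 + 0.7296 + 0.988 + 0.6528 + 1.0608
 = 4.5512

4.5512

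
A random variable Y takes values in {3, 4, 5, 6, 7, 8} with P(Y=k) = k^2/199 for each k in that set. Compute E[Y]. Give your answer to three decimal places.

E[Y] = Σ y·P(Y=y)
 = 3·9/199 + 4·16/199 + 5·25/199 + 6·36/199 + 7·49/199 + 8·64/199
 = 27/199 + 64/199 + 125/199 + 216/199 + 343/199 + 512/199
 = 1287/199

6.467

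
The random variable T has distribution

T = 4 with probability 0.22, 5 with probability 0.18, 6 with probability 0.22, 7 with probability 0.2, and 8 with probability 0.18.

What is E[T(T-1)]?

E[T(T-1)] = Σ t(t-1)·P(T=t)
 = 12·0.22 + 20·0.18 + 30·0.22 + 42·0.2 + 56·0.18
 = 2.64 + 3.6 + 6.6 + 8.4 + 10.08
 = 31.32

31.32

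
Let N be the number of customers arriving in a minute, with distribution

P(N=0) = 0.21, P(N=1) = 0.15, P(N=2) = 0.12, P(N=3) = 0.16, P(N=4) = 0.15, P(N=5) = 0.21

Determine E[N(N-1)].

7.2

E[N(N-1)] = Σ n(n-1)·P(N=n)
 = 0·0.21 + 0·0.15 + 2·0.12 + 6·0.16 + 12·0.15 + 20·0.21
 = 0 + 0 + 0.24 + 0.96 + 1.8 + 4.2
 = 7.2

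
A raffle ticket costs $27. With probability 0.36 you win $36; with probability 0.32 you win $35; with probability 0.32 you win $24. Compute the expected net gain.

E[payout] = 36·0.36 + 35·0.32 + 24·0.32
 = 12.96 + 11.2 + 7.68
 = 31.84
Net = 31.84 - 27 = 4.84

4.84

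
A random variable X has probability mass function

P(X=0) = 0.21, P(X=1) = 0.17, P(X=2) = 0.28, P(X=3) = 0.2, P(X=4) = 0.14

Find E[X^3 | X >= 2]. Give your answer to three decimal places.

26.774

P(X >= 2) = 0.28 + 0.2 + 0.14 = 0.62.
E[X^3 | X >= 2] = [8·0.28 + 27·0.2 + 64·0.14] / 0.62
 = 16.6 / 0.62
 = 830/31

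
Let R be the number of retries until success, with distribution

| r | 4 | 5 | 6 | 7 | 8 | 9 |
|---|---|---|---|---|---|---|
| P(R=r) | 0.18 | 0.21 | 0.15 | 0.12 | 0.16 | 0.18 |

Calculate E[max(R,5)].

E[max(R,5)] = Σ max(r,5)·P(R=r)
 = 5·0.18 + 5·0.21 + 6·0.15 + 7·0.12 + 8·0.16 + 9·0.18
 = 0.9 + 1.05 + 0.9 + 0.84 + 1.28 + 1.62
 = 6.59

6.59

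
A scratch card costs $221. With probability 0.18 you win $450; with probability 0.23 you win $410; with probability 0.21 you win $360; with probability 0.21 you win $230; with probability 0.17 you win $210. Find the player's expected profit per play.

113.9

E[payout] = 450·0.18 + 410·0.23 + 360·0.21 + 230·0.21 + 210·0.17
 = 81 + 94.3 + 75.6 + 48.3 + 35.7
 = 334.9
Net = 334.9 - 221 = 113.9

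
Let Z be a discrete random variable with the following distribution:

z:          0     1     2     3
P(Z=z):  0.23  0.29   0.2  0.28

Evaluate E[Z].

E[Z] = Σ z·P(Z=z)
 = 0·0.23 + 1·0.29 + 2·0.2 + 3·0.28
 = 0 + 0.29 + 0.4 + 0.84
 = 1.53

1.53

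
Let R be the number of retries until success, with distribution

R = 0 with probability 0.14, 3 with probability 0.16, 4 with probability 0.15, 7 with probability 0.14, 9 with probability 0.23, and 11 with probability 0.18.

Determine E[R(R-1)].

45

E[R(R-1)] = Σ r(r-1)·P(R=r)
 = 0·0.14 + 6·0.16 + 12·0.15 + 42·0.14 + 72·0.23 + 110·0.18
 = 0 + 0.96 + 1.8 + 5.88 + 16.56 + 19.8
 = 45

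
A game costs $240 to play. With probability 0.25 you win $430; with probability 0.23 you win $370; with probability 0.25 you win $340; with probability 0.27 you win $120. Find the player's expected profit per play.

70

E[payout] = 430·0.25 + 370·0.23 + 340·0.25 + 120·0.27
 = 107.5 + 85.1 + 85 + 32.4
 = 310
Net = 310 - 240 = 70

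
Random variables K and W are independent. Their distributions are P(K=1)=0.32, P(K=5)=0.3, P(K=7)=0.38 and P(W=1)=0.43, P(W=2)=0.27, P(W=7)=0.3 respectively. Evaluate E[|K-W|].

3.0948

E[|K-W|] = Σ_k Σ_w |k-w| · P(K=k)P(W=w)
 = 0·0.1376 + 1·0.0864 + 6·0.096 + 4·0.129 + 3·0.081 + 2·0.09 + 6·0.1634 + 5·0.1026 + 0·0.114
 = 0 + 0.0864 + 0.576 + 0.516 + 0.243 + 0.18 + 0.9804 + 0.513 + 0
 = 3.0948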